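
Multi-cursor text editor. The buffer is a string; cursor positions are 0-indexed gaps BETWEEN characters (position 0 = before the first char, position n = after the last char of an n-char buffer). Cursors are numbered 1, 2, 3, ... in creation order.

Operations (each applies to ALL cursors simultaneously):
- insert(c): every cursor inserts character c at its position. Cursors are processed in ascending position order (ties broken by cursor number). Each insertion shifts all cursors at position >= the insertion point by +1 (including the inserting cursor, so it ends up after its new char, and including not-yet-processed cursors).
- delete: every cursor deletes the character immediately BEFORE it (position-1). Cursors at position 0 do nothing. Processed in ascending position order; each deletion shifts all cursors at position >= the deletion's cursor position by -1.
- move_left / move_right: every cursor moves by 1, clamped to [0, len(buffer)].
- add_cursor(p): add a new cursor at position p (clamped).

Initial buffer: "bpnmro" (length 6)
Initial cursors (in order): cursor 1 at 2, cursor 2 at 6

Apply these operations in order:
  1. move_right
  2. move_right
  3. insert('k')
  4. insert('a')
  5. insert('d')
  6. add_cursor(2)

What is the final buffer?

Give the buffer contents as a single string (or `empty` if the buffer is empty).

After op 1 (move_right): buffer="bpnmro" (len 6), cursors c1@3 c2@6, authorship ......
After op 2 (move_right): buffer="bpnmro" (len 6), cursors c1@4 c2@6, authorship ......
After op 3 (insert('k')): buffer="bpnmkrok" (len 8), cursors c1@5 c2@8, authorship ....1..2
After op 4 (insert('a')): buffer="bpnmkaroka" (len 10), cursors c1@6 c2@10, authorship ....11..22
After op 5 (insert('d')): buffer="bpnmkadrokad" (len 12), cursors c1@7 c2@12, authorship ....111..222
After op 6 (add_cursor(2)): buffer="bpnmkadrokad" (len 12), cursors c3@2 c1@7 c2@12, authorship ....111..222

Answer: bpnmkadrokad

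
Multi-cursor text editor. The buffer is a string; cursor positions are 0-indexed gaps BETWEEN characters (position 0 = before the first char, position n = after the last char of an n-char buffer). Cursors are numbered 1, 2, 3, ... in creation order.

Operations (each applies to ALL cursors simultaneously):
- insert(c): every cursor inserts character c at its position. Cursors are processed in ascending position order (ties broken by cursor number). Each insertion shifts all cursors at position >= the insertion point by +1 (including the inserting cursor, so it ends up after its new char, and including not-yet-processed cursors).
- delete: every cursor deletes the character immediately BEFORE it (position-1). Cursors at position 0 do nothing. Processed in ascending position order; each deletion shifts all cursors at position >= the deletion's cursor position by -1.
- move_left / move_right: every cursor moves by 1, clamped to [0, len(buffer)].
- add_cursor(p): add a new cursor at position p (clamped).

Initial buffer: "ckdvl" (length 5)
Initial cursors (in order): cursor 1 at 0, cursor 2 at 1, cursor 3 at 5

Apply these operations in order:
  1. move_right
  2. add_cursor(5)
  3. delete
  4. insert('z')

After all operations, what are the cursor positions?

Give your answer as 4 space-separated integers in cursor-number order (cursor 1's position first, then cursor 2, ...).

After op 1 (move_right): buffer="ckdvl" (len 5), cursors c1@1 c2@2 c3@5, authorship .....
After op 2 (add_cursor(5)): buffer="ckdvl" (len 5), cursors c1@1 c2@2 c3@5 c4@5, authorship .....
After op 3 (delete): buffer="d" (len 1), cursors c1@0 c2@0 c3@1 c4@1, authorship .
After op 4 (insert('z')): buffer="zzdzz" (len 5), cursors c1@2 c2@2 c3@5 c4@5, authorship 12.34

Answer: 2 2 5 5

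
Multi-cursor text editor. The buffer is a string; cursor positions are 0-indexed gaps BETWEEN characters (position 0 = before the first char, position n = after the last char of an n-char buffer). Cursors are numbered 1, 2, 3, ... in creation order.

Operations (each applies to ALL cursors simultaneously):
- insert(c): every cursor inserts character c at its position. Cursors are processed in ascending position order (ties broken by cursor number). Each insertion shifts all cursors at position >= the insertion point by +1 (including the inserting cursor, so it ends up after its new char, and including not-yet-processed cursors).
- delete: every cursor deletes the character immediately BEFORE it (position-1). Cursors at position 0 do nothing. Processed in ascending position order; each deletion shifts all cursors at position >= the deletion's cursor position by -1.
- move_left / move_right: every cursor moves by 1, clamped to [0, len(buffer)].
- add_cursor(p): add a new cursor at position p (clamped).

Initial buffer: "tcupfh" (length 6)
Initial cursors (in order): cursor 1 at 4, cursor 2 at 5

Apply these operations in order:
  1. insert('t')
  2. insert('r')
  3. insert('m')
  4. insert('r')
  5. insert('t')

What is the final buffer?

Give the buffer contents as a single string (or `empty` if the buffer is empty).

After op 1 (insert('t')): buffer="tcuptfth" (len 8), cursors c1@5 c2@7, authorship ....1.2.
After op 2 (insert('r')): buffer="tcuptrftrh" (len 10), cursors c1@6 c2@9, authorship ....11.22.
After op 3 (insert('m')): buffer="tcuptrmftrmh" (len 12), cursors c1@7 c2@11, authorship ....111.222.
After op 4 (insert('r')): buffer="tcuptrmrftrmrh" (len 14), cursors c1@8 c2@13, authorship ....1111.2222.
After op 5 (insert('t')): buffer="tcuptrmrtftrmrth" (len 16), cursors c1@9 c2@15, authorship ....11111.22222.

Answer: tcuptrmrtftrmrth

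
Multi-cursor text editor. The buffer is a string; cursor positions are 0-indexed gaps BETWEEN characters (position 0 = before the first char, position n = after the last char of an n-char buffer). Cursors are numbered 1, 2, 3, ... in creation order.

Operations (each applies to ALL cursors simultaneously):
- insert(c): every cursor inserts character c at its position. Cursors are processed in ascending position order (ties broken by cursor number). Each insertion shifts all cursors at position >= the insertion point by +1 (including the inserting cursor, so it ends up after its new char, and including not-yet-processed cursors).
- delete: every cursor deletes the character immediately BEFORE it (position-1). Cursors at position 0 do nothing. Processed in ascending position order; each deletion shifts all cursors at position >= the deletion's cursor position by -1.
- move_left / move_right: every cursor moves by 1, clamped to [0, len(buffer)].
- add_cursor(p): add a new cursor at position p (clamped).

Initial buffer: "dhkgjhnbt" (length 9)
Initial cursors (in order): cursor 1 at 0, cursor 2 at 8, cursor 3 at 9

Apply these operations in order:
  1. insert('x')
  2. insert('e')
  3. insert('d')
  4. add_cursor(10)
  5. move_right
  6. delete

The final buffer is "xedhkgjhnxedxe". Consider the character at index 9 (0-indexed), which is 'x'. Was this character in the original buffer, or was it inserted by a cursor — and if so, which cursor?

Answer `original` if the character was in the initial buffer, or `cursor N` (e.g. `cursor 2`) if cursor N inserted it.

Answer: cursor 2

Derivation:
After op 1 (insert('x')): buffer="xdhkgjhnbxtx" (len 12), cursors c1@1 c2@10 c3@12, authorship 1........2.3
After op 2 (insert('e')): buffer="xedhkgjhnbxetxe" (len 15), cursors c1@2 c2@12 c3@15, authorship 11........22.33
After op 3 (insert('d')): buffer="xeddhkgjhnbxedtxed" (len 18), cursors c1@3 c2@14 c3@18, authorship 111........222.333
After op 4 (add_cursor(10)): buffer="xeddhkgjhnbxedtxed" (len 18), cursors c1@3 c4@10 c2@14 c3@18, authorship 111........222.333
After op 5 (move_right): buffer="xeddhkgjhnbxedtxed" (len 18), cursors c1@4 c4@11 c2@15 c3@18, authorship 111........222.333
After op 6 (delete): buffer="xedhkgjhnxedxe" (len 14), cursors c1@3 c4@9 c2@12 c3@14, authorship 111......22233
Authorship (.=original, N=cursor N): 1 1 1 . . . . . . 2 2 2 3 3
Index 9: author = 2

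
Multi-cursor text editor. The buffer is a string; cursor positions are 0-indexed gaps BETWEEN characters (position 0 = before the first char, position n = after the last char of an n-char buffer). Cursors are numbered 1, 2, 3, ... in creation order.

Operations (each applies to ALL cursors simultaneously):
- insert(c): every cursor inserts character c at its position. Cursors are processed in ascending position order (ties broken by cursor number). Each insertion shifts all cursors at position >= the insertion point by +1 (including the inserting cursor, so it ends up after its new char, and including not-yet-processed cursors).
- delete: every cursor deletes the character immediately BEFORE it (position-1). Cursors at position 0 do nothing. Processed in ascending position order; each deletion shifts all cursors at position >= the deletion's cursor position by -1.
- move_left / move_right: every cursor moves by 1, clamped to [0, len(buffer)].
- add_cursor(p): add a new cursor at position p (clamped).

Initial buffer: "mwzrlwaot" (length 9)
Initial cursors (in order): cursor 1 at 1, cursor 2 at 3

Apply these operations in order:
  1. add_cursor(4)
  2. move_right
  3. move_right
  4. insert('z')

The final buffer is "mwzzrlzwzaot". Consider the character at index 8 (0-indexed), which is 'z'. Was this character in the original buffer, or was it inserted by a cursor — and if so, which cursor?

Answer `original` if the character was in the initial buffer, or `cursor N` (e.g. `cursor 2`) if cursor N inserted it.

After op 1 (add_cursor(4)): buffer="mwzrlwaot" (len 9), cursors c1@1 c2@3 c3@4, authorship .........
After op 2 (move_right): buffer="mwzrlwaot" (len 9), cursors c1@2 c2@4 c3@5, authorship .........
After op 3 (move_right): buffer="mwzrlwaot" (len 9), cursors c1@3 c2@5 c3@6, authorship .........
After op 4 (insert('z')): buffer="mwzzrlzwzaot" (len 12), cursors c1@4 c2@7 c3@9, authorship ...1..2.3...
Authorship (.=original, N=cursor N): . . . 1 . . 2 . 3 . . .
Index 8: author = 3

Answer: cursor 3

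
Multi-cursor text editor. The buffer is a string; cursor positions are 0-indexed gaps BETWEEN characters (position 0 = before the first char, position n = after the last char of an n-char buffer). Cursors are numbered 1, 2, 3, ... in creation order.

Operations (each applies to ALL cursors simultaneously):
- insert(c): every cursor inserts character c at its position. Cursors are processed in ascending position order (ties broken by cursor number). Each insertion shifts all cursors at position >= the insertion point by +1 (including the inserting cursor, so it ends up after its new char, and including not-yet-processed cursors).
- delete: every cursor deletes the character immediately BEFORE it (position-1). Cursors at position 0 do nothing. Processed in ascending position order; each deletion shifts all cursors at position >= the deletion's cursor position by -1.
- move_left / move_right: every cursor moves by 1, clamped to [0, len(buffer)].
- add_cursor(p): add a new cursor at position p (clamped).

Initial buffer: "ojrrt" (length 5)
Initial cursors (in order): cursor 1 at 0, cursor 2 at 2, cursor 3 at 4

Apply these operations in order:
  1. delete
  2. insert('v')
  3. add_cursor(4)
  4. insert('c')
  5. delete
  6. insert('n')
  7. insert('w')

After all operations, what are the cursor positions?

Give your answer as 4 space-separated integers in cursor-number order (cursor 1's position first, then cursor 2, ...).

Answer: 3 7 13 10

Derivation:
After op 1 (delete): buffer="ort" (len 3), cursors c1@0 c2@1 c3@2, authorship ...
After op 2 (insert('v')): buffer="vovrvt" (len 6), cursors c1@1 c2@3 c3@5, authorship 1.2.3.
After op 3 (add_cursor(4)): buffer="vovrvt" (len 6), cursors c1@1 c2@3 c4@4 c3@5, authorship 1.2.3.
After op 4 (insert('c')): buffer="vcovcrcvct" (len 10), cursors c1@2 c2@5 c4@7 c3@9, authorship 11.22.433.
After op 5 (delete): buffer="vovrvt" (len 6), cursors c1@1 c2@3 c4@4 c3@5, authorship 1.2.3.
After op 6 (insert('n')): buffer="vnovnrnvnt" (len 10), cursors c1@2 c2@5 c4@7 c3@9, authorship 11.22.433.
After op 7 (insert('w')): buffer="vnwovnwrnwvnwt" (len 14), cursors c1@3 c2@7 c4@10 c3@13, authorship 111.222.44333.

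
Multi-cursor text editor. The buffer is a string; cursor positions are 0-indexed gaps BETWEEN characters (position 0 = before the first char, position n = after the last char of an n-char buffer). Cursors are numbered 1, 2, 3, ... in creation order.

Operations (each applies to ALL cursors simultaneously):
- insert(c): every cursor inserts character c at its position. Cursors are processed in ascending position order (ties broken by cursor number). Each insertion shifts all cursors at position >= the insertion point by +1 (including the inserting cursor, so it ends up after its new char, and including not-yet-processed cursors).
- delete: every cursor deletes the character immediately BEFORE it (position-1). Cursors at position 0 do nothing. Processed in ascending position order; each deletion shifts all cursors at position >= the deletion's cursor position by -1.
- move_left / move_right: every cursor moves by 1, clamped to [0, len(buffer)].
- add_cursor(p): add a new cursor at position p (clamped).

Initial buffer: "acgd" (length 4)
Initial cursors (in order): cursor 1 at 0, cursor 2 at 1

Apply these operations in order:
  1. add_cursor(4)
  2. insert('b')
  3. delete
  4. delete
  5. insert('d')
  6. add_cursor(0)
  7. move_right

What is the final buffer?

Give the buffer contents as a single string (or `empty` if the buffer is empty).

Answer: ddcgd

Derivation:
After op 1 (add_cursor(4)): buffer="acgd" (len 4), cursors c1@0 c2@1 c3@4, authorship ....
After op 2 (insert('b')): buffer="babcgdb" (len 7), cursors c1@1 c2@3 c3@7, authorship 1.2...3
After op 3 (delete): buffer="acgd" (len 4), cursors c1@0 c2@1 c3@4, authorship ....
After op 4 (delete): buffer="cg" (len 2), cursors c1@0 c2@0 c3@2, authorship ..
After op 5 (insert('d')): buffer="ddcgd" (len 5), cursors c1@2 c2@2 c3@5, authorship 12..3
After op 6 (add_cursor(0)): buffer="ddcgd" (len 5), cursors c4@0 c1@2 c2@2 c3@5, authorship 12..3
After op 7 (move_right): buffer="ddcgd" (len 5), cursors c4@1 c1@3 c2@3 c3@5, authorship 12..3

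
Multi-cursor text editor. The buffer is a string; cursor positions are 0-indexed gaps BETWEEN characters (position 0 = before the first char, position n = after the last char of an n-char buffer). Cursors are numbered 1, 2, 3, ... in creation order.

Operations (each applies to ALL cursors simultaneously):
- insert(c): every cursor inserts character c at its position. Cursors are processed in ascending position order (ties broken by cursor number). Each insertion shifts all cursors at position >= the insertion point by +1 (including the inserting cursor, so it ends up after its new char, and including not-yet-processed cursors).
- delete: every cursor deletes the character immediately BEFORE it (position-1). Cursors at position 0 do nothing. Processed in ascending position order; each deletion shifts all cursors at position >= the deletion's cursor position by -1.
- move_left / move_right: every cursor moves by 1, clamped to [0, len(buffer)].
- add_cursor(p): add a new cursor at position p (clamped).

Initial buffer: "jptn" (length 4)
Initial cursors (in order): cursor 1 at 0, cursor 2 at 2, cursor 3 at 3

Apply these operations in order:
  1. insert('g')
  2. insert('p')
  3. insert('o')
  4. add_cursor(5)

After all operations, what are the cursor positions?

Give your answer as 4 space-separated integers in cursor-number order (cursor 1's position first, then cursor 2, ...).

After op 1 (insert('g')): buffer="gjpgtgn" (len 7), cursors c1@1 c2@4 c3@6, authorship 1..2.3.
After op 2 (insert('p')): buffer="gpjpgptgpn" (len 10), cursors c1@2 c2@6 c3@9, authorship 11..22.33.
After op 3 (insert('o')): buffer="gpojpgpotgpon" (len 13), cursors c1@3 c2@8 c3@12, authorship 111..222.333.
After op 4 (add_cursor(5)): buffer="gpojpgpotgpon" (len 13), cursors c1@3 c4@5 c2@8 c3@12, authorship 111..222.333.

Answer: 3 8 12 5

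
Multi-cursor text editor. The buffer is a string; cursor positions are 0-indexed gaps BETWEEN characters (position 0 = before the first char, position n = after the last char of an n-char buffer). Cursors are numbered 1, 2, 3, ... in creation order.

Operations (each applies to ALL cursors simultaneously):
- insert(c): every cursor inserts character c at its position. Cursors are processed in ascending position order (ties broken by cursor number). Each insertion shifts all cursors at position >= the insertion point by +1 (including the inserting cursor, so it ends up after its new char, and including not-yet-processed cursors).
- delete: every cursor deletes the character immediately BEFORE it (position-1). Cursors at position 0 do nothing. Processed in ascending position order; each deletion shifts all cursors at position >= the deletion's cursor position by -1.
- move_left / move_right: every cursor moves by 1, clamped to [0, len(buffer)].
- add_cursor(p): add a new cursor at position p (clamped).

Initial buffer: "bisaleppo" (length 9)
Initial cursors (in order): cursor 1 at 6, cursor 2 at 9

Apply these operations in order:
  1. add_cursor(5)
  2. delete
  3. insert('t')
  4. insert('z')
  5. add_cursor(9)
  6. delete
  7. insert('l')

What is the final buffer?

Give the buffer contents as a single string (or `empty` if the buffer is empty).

Answer: bisattlllptl

Derivation:
After op 1 (add_cursor(5)): buffer="bisaleppo" (len 9), cursors c3@5 c1@6 c2@9, authorship .........
After op 2 (delete): buffer="bisapp" (len 6), cursors c1@4 c3@4 c2@6, authorship ......
After op 3 (insert('t')): buffer="bisattppt" (len 9), cursors c1@6 c3@6 c2@9, authorship ....13..2
After op 4 (insert('z')): buffer="bisattzzpptz" (len 12), cursors c1@8 c3@8 c2@12, authorship ....1313..22
After op 5 (add_cursor(9)): buffer="bisattzzpptz" (len 12), cursors c1@8 c3@8 c4@9 c2@12, authorship ....1313..22
After op 6 (delete): buffer="bisattpt" (len 8), cursors c1@6 c3@6 c4@6 c2@8, authorship ....13.2
After op 7 (insert('l')): buffer="bisattlllptl" (len 12), cursors c1@9 c3@9 c4@9 c2@12, authorship ....13134.22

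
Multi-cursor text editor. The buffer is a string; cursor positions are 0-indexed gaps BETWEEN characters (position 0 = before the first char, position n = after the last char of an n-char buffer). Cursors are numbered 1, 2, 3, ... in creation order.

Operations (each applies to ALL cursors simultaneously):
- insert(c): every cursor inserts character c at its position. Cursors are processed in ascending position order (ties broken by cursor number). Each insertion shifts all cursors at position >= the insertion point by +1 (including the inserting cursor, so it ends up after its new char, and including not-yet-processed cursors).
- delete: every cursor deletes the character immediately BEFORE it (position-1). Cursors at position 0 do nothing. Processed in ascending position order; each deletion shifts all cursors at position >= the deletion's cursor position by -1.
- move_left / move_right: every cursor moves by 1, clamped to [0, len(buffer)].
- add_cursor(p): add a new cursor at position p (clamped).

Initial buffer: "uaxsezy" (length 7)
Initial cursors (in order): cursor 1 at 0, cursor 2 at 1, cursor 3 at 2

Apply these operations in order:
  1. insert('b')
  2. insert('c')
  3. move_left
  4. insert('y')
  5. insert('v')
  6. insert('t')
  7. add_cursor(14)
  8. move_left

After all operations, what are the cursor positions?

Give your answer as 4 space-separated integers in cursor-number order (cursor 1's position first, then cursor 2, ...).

Answer: 3 9 15 13

Derivation:
After op 1 (insert('b')): buffer="bubabxsezy" (len 10), cursors c1@1 c2@3 c3@5, authorship 1.2.3.....
After op 2 (insert('c')): buffer="bcubcabcxsezy" (len 13), cursors c1@2 c2@5 c3@8, authorship 11.22.33.....
After op 3 (move_left): buffer="bcubcabcxsezy" (len 13), cursors c1@1 c2@4 c3@7, authorship 11.22.33.....
After op 4 (insert('y')): buffer="bycubycabycxsezy" (len 16), cursors c1@2 c2@6 c3@10, authorship 111.222.333.....
After op 5 (insert('v')): buffer="byvcubyvcabyvcxsezy" (len 19), cursors c1@3 c2@8 c3@13, authorship 1111.2222.3333.....
After op 6 (insert('t')): buffer="byvtcubyvtcabyvtcxsezy" (len 22), cursors c1@4 c2@10 c3@16, authorship 11111.22222.33333.....
After op 7 (add_cursor(14)): buffer="byvtcubyvtcabyvtcxsezy" (len 22), cursors c1@4 c2@10 c4@14 c3@16, authorship 11111.22222.33333.....
After op 8 (move_left): buffer="byvtcubyvtcabyvtcxsezy" (len 22), cursors c1@3 c2@9 c4@13 c3@15, authorship 11111.22222.33333.....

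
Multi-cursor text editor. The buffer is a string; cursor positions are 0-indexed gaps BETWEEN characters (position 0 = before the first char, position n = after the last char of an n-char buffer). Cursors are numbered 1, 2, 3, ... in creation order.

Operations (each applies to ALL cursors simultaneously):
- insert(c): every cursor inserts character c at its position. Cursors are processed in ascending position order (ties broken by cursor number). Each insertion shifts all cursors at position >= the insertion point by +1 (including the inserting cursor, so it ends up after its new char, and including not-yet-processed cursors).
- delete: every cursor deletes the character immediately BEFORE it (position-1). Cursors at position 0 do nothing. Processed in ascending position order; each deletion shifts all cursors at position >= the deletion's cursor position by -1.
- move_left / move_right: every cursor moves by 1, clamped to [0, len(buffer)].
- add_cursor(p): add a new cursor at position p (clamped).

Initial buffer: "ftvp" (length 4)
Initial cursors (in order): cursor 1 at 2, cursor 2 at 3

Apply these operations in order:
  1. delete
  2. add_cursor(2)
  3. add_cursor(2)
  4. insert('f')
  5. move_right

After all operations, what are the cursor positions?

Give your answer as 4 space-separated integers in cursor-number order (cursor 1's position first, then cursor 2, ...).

After op 1 (delete): buffer="fp" (len 2), cursors c1@1 c2@1, authorship ..
After op 2 (add_cursor(2)): buffer="fp" (len 2), cursors c1@1 c2@1 c3@2, authorship ..
After op 3 (add_cursor(2)): buffer="fp" (len 2), cursors c1@1 c2@1 c3@2 c4@2, authorship ..
After op 4 (insert('f')): buffer="fffpff" (len 6), cursors c1@3 c2@3 c3@6 c4@6, authorship .12.34
After op 5 (move_right): buffer="fffpff" (len 6), cursors c1@4 c2@4 c3@6 c4@6, authorship .12.34

Answer: 4 4 6 6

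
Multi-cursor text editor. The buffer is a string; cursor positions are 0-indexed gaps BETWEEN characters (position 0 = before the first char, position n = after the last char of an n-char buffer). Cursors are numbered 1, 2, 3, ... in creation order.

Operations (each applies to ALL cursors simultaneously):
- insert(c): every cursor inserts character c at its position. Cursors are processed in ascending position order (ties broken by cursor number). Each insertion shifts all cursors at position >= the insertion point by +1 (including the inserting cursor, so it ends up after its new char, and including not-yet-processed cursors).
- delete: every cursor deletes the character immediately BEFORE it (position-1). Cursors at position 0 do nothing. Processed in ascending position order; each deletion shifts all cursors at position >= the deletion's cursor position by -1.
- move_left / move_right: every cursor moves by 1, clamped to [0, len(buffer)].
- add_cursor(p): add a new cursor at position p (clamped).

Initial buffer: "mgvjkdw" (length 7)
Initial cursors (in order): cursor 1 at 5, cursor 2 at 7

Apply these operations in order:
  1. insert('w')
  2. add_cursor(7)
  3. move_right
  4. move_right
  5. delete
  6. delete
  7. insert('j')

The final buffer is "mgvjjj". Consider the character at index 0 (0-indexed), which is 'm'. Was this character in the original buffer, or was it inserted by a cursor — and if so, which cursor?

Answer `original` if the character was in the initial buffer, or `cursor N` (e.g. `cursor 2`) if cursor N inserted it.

After op 1 (insert('w')): buffer="mgvjkwdww" (len 9), cursors c1@6 c2@9, authorship .....1..2
After op 2 (add_cursor(7)): buffer="mgvjkwdww" (len 9), cursors c1@6 c3@7 c2@9, authorship .....1..2
After op 3 (move_right): buffer="mgvjkwdww" (len 9), cursors c1@7 c3@8 c2@9, authorship .....1..2
After op 4 (move_right): buffer="mgvjkwdww" (len 9), cursors c1@8 c2@9 c3@9, authorship .....1..2
After op 5 (delete): buffer="mgvjkw" (len 6), cursors c1@6 c2@6 c3@6, authorship .....1
After op 6 (delete): buffer="mgv" (len 3), cursors c1@3 c2@3 c3@3, authorship ...
After op 7 (insert('j')): buffer="mgvjjj" (len 6), cursors c1@6 c2@6 c3@6, authorship ...123
Authorship (.=original, N=cursor N): . . . 1 2 3
Index 0: author = original

Answer: original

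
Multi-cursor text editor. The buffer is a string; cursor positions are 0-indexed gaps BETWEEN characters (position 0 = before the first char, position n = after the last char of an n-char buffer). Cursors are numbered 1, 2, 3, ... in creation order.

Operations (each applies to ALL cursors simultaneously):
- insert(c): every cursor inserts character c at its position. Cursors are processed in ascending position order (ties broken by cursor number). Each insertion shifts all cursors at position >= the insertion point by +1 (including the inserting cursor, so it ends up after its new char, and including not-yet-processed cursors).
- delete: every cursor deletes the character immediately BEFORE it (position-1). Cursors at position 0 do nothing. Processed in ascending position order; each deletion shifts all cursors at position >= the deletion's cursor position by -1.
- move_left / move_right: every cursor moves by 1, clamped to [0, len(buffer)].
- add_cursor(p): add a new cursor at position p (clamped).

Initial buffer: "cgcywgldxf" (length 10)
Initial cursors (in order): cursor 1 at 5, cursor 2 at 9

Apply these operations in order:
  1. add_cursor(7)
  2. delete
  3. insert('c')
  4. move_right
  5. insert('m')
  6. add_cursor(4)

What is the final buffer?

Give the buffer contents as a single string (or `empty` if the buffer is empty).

After op 1 (add_cursor(7)): buffer="cgcywgldxf" (len 10), cursors c1@5 c3@7 c2@9, authorship ..........
After op 2 (delete): buffer="cgcygdf" (len 7), cursors c1@4 c3@5 c2@6, authorship .......
After op 3 (insert('c')): buffer="cgcycgcdcf" (len 10), cursors c1@5 c3@7 c2@9, authorship ....1.3.2.
After op 4 (move_right): buffer="cgcycgcdcf" (len 10), cursors c1@6 c3@8 c2@10, authorship ....1.3.2.
After op 5 (insert('m')): buffer="cgcycgmcdmcfm" (len 13), cursors c1@7 c3@10 c2@13, authorship ....1.13.32.2
After op 6 (add_cursor(4)): buffer="cgcycgmcdmcfm" (len 13), cursors c4@4 c1@7 c3@10 c2@13, authorship ....1.13.32.2

Answer: cgcycgmcdmcfm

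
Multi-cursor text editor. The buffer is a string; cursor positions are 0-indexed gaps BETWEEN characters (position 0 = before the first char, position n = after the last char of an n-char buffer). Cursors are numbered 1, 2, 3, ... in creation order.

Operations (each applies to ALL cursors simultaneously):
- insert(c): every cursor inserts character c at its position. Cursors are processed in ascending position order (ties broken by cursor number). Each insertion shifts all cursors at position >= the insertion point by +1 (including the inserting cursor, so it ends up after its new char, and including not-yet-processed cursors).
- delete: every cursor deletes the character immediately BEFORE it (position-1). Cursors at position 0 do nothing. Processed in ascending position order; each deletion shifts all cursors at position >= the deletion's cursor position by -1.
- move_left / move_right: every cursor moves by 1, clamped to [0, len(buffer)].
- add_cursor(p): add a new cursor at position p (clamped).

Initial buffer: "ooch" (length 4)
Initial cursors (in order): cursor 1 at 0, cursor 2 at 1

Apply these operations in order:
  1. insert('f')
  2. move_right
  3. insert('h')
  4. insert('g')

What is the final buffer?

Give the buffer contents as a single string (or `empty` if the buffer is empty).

After op 1 (insert('f')): buffer="fofoch" (len 6), cursors c1@1 c2@3, authorship 1.2...
After op 2 (move_right): buffer="fofoch" (len 6), cursors c1@2 c2@4, authorship 1.2...
After op 3 (insert('h')): buffer="fohfohch" (len 8), cursors c1@3 c2@6, authorship 1.12.2..
After op 4 (insert('g')): buffer="fohgfohgch" (len 10), cursors c1@4 c2@8, authorship 1.112.22..

Answer: fohgfohgch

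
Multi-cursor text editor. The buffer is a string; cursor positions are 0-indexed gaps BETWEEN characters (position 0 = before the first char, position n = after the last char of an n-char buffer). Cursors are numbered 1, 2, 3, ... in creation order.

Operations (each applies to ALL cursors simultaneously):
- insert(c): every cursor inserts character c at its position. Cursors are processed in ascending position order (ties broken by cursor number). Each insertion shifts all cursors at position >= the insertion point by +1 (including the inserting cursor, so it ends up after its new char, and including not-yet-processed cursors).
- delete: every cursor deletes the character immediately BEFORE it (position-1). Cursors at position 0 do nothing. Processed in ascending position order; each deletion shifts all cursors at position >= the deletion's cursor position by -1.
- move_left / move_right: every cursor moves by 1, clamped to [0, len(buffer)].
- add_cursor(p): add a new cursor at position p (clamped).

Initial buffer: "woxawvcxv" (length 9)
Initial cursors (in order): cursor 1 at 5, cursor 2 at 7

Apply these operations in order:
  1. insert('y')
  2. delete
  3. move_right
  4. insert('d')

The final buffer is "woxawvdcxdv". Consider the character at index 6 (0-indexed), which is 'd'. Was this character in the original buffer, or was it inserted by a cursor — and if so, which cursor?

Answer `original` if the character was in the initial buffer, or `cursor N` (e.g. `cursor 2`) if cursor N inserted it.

After op 1 (insert('y')): buffer="woxawyvcyxv" (len 11), cursors c1@6 c2@9, authorship .....1..2..
After op 2 (delete): buffer="woxawvcxv" (len 9), cursors c1@5 c2@7, authorship .........
After op 3 (move_right): buffer="woxawvcxv" (len 9), cursors c1@6 c2@8, authorship .........
After op 4 (insert('d')): buffer="woxawvdcxdv" (len 11), cursors c1@7 c2@10, authorship ......1..2.
Authorship (.=original, N=cursor N): . . . . . . 1 . . 2 .
Index 6: author = 1

Answer: cursor 1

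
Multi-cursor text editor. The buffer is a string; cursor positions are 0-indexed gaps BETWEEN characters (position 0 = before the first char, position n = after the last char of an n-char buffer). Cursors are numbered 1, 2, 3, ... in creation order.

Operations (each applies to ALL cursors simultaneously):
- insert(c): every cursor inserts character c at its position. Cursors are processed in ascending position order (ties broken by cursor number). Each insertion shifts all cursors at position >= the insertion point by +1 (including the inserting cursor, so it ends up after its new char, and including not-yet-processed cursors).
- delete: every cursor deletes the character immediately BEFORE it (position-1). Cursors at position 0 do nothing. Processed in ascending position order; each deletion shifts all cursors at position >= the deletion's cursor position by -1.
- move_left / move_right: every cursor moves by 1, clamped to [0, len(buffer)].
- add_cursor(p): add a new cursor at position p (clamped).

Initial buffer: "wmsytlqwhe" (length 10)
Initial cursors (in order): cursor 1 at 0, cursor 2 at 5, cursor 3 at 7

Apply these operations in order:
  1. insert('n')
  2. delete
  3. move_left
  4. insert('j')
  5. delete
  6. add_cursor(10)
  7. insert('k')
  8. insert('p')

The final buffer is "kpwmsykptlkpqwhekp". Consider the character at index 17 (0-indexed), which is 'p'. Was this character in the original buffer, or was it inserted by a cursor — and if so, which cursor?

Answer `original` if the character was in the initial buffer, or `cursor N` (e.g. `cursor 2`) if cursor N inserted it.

Answer: cursor 4

Derivation:
After op 1 (insert('n')): buffer="nwmsytnlqnwhe" (len 13), cursors c1@1 c2@7 c3@10, authorship 1.....2..3...
After op 2 (delete): buffer="wmsytlqwhe" (len 10), cursors c1@0 c2@5 c3@7, authorship ..........
After op 3 (move_left): buffer="wmsytlqwhe" (len 10), cursors c1@0 c2@4 c3@6, authorship ..........
After op 4 (insert('j')): buffer="jwmsyjtljqwhe" (len 13), cursors c1@1 c2@6 c3@9, authorship 1....2..3....
After op 5 (delete): buffer="wmsytlqwhe" (len 10), cursors c1@0 c2@4 c3@6, authorship ..........
After op 6 (add_cursor(10)): buffer="wmsytlqwhe" (len 10), cursors c1@0 c2@4 c3@6 c4@10, authorship ..........
After op 7 (insert('k')): buffer="kwmsyktlkqwhek" (len 14), cursors c1@1 c2@6 c3@9 c4@14, authorship 1....2..3....4
After op 8 (insert('p')): buffer="kpwmsykptlkpqwhekp" (len 18), cursors c1@2 c2@8 c3@12 c4@18, authorship 11....22..33....44
Authorship (.=original, N=cursor N): 1 1 . . . . 2 2 . . 3 3 . . . . 4 4
Index 17: author = 4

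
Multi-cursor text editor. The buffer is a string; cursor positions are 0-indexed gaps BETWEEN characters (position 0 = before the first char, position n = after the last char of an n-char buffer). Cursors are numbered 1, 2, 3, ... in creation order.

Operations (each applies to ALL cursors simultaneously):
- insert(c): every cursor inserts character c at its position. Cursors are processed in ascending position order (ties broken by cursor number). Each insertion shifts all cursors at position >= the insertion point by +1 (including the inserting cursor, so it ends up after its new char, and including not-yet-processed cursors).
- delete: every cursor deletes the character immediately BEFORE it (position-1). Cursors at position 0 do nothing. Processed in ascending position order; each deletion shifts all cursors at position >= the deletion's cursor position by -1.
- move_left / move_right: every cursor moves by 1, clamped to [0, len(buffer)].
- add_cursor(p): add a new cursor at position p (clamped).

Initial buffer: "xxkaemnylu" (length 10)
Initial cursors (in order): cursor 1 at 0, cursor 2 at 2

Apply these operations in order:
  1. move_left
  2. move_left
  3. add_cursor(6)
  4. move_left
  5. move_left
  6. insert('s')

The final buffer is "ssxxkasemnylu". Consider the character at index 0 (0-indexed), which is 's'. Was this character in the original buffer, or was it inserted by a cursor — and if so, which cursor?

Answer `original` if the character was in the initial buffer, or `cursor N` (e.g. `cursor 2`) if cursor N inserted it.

After op 1 (move_left): buffer="xxkaemnylu" (len 10), cursors c1@0 c2@1, authorship ..........
After op 2 (move_left): buffer="xxkaemnylu" (len 10), cursors c1@0 c2@0, authorship ..........
After op 3 (add_cursor(6)): buffer="xxkaemnylu" (len 10), cursors c1@0 c2@0 c3@6, authorship ..........
After op 4 (move_left): buffer="xxkaemnylu" (len 10), cursors c1@0 c2@0 c3@5, authorship ..........
After op 5 (move_left): buffer="xxkaemnylu" (len 10), cursors c1@0 c2@0 c3@4, authorship ..........
After op 6 (insert('s')): buffer="ssxxkasemnylu" (len 13), cursors c1@2 c2@2 c3@7, authorship 12....3......
Authorship (.=original, N=cursor N): 1 2 . . . . 3 . . . . . .
Index 0: author = 1

Answer: cursor 1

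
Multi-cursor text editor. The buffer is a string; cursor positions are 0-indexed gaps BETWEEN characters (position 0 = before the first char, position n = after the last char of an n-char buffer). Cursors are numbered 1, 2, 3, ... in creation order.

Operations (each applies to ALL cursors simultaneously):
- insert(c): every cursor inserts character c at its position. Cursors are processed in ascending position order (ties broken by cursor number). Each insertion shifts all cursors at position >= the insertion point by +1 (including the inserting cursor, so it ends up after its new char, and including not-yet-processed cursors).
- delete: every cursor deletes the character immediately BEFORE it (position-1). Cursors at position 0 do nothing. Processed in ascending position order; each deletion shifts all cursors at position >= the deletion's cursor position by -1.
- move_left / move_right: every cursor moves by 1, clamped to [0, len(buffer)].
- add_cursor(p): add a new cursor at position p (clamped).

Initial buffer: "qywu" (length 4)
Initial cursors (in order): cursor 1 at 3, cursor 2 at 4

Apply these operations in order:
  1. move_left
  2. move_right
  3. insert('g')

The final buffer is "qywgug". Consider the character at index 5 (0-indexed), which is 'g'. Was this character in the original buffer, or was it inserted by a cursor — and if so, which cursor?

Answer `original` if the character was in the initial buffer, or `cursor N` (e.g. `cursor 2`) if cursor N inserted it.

Answer: cursor 2

Derivation:
After op 1 (move_left): buffer="qywu" (len 4), cursors c1@2 c2@3, authorship ....
After op 2 (move_right): buffer="qywu" (len 4), cursors c1@3 c2@4, authorship ....
After op 3 (insert('g')): buffer="qywgug" (len 6), cursors c1@4 c2@6, authorship ...1.2
Authorship (.=original, N=cursor N): . . . 1 . 2
Index 5: author = 2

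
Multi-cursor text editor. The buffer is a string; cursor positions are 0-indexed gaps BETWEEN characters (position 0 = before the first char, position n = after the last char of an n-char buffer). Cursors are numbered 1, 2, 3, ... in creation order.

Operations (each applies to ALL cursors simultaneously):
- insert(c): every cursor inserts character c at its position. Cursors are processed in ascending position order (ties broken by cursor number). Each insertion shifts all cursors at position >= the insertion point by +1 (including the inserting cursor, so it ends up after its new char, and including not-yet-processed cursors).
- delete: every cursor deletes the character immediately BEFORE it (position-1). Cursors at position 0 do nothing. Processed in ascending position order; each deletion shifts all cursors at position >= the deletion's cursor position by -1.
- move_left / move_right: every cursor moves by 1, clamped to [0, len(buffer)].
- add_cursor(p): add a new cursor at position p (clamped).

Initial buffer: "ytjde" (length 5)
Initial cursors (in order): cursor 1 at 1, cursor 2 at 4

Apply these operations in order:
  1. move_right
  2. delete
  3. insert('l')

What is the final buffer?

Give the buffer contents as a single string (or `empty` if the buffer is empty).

After op 1 (move_right): buffer="ytjde" (len 5), cursors c1@2 c2@5, authorship .....
After op 2 (delete): buffer="yjd" (len 3), cursors c1@1 c2@3, authorship ...
After op 3 (insert('l')): buffer="yljdl" (len 5), cursors c1@2 c2@5, authorship .1..2

Answer: yljdl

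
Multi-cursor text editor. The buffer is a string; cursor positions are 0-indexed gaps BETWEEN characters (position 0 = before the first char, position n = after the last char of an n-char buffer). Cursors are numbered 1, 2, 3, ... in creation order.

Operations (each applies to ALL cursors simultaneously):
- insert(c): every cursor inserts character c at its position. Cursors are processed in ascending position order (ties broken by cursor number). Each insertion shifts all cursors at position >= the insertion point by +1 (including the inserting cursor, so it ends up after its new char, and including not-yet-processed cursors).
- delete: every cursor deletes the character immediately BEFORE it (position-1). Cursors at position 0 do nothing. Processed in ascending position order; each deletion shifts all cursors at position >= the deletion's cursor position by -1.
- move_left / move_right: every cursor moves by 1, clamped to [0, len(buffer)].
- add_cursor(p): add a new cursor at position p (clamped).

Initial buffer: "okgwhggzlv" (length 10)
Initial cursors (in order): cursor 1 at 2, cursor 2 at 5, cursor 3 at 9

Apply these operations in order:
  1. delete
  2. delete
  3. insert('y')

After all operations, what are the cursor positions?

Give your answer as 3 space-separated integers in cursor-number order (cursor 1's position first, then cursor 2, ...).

After op 1 (delete): buffer="ogwggzv" (len 7), cursors c1@1 c2@3 c3@6, authorship .......
After op 2 (delete): buffer="gggv" (len 4), cursors c1@0 c2@1 c3@3, authorship ....
After op 3 (insert('y')): buffer="ygyggyv" (len 7), cursors c1@1 c2@3 c3@6, authorship 1.2..3.

Answer: 1 3 6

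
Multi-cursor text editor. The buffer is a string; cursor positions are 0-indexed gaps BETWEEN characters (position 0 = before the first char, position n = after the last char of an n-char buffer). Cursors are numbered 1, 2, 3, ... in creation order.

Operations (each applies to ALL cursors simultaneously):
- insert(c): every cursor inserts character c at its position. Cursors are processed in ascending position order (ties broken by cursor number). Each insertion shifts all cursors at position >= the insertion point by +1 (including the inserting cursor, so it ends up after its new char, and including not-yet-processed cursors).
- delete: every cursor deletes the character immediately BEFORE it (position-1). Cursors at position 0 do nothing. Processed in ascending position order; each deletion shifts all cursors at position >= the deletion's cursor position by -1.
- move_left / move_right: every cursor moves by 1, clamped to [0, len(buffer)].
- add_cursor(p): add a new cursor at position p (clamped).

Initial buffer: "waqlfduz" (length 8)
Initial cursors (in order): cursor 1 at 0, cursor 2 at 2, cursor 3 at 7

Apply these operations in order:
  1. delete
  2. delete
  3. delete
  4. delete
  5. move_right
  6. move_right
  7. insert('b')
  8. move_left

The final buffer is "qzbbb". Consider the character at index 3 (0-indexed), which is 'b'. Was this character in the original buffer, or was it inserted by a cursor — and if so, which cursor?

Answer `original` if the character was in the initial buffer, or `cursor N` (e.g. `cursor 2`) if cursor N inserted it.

After op 1 (delete): buffer="wqlfdz" (len 6), cursors c1@0 c2@1 c3@5, authorship ......
After op 2 (delete): buffer="qlfz" (len 4), cursors c1@0 c2@0 c3@3, authorship ....
After op 3 (delete): buffer="qlz" (len 3), cursors c1@0 c2@0 c3@2, authorship ...
After op 4 (delete): buffer="qz" (len 2), cursors c1@0 c2@0 c3@1, authorship ..
After op 5 (move_right): buffer="qz" (len 2), cursors c1@1 c2@1 c3@2, authorship ..
After op 6 (move_right): buffer="qz" (len 2), cursors c1@2 c2@2 c3@2, authorship ..
After op 7 (insert('b')): buffer="qzbbb" (len 5), cursors c1@5 c2@5 c3@5, authorship ..123
After op 8 (move_left): buffer="qzbbb" (len 5), cursors c1@4 c2@4 c3@4, authorship ..123
Authorship (.=original, N=cursor N): . . 1 2 3
Index 3: author = 2

Answer: cursor 2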